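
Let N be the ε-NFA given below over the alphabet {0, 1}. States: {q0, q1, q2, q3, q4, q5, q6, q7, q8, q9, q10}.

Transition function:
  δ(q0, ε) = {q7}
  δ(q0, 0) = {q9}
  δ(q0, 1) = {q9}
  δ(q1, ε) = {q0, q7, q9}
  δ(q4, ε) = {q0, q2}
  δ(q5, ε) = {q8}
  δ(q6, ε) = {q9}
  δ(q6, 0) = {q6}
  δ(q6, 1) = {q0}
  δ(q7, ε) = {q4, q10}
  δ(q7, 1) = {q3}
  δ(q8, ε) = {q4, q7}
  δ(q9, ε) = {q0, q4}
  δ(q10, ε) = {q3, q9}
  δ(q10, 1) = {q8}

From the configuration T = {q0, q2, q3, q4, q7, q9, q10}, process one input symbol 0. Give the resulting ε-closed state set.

{q0, q2, q3, q4, q7, q9, q10}

q0 on 0 → {q9}.
No 0-transition from q2, q3, q4, q7, q9, q10.
Union after reading 0: {q9}.
Now take the ε-closure:
From q9 via ε: add q0, q4.
From q0 via ε: add q7.
From q4 via ε: add q2.
From q7 via ε: add q10.
From q10 via ε: add q3.
No new states can be added; the closed set is {q0, q2, q3, q4, q7, q9, q10}.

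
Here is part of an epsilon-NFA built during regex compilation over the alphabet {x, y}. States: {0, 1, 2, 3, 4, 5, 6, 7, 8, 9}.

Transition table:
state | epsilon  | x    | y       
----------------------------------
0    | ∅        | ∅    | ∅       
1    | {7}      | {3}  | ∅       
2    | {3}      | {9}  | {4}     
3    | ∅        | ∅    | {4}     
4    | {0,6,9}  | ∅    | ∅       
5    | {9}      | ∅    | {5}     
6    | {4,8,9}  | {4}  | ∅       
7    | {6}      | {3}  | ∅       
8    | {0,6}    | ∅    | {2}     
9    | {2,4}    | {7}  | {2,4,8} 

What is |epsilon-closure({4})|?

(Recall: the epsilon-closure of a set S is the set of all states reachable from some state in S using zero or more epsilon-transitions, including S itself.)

7

Start with {4}.
From 4 via epsilon: add 0, 6, 9.
From 6 via epsilon: add 8.
From 9 via epsilon: add 2.
From 2 via epsilon: add 3.
epsilon-closure = {0, 2, 3, 4, 6, 8, 9}, which has 7 states.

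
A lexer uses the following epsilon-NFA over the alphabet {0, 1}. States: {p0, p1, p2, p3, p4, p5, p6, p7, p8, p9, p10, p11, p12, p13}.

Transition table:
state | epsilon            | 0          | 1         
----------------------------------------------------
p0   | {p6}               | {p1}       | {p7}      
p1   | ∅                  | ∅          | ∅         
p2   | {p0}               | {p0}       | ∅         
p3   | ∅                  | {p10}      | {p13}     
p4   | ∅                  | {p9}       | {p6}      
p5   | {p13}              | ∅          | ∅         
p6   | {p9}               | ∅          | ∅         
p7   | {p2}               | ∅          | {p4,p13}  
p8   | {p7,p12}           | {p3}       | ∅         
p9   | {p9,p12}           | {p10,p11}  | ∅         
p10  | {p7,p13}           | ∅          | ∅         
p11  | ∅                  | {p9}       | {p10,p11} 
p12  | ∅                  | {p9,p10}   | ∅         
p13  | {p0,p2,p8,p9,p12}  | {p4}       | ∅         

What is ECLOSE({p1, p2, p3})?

Start with {p1, p2, p3}.
From p2 via epsilon: add p0.
From p0 via epsilon: add p6.
From p6 via epsilon: add p9.
From p9 via epsilon: add p12.
No new states can be added; the closed set is {p0, p1, p2, p3, p6, p9, p12}.

{p0, p1, p2, p3, p6, p9, p12}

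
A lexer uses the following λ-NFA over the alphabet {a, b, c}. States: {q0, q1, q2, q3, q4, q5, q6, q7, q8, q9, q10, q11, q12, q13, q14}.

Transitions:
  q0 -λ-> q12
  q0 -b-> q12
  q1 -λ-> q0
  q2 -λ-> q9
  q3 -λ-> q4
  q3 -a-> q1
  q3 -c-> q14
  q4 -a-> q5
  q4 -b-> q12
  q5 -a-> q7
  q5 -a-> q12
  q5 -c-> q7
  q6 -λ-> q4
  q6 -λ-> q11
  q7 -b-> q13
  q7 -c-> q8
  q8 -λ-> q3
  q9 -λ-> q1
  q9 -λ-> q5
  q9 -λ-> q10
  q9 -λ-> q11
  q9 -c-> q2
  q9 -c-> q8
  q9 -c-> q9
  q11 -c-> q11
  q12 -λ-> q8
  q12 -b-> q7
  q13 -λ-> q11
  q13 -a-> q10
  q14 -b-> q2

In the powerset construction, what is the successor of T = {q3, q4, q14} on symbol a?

{q0, q1, q3, q4, q5, q8, q12}

q3 on a → {q1}.
q4 on a → {q5}.
No a-transition from q14.
Union after reading a: {q1, q5}.
Now take the λ-closure:
From q1 via λ: add q0.
From q0 via λ: add q12.
From q12 via λ: add q8.
From q8 via λ: add q3.
From q3 via λ: add q4.
No new states can be added; the closed set is {q0, q1, q3, q4, q5, q8, q12}.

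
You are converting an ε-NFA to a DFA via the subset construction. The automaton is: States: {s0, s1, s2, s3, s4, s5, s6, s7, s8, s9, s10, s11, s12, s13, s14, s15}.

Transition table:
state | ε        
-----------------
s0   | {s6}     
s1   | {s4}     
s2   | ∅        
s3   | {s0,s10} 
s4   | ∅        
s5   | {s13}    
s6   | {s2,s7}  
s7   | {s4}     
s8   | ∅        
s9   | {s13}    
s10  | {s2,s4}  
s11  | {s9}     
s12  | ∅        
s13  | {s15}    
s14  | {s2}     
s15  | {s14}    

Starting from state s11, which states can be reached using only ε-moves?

{s2, s9, s11, s13, s14, s15}

Start with {s11}.
From s11 via ε: add s9.
From s9 via ε: add s13.
From s13 via ε: add s15.
From s15 via ε: add s14.
From s14 via ε: add s2.
No new states can be added; the closed set is {s2, s9, s11, s13, s14, s15}.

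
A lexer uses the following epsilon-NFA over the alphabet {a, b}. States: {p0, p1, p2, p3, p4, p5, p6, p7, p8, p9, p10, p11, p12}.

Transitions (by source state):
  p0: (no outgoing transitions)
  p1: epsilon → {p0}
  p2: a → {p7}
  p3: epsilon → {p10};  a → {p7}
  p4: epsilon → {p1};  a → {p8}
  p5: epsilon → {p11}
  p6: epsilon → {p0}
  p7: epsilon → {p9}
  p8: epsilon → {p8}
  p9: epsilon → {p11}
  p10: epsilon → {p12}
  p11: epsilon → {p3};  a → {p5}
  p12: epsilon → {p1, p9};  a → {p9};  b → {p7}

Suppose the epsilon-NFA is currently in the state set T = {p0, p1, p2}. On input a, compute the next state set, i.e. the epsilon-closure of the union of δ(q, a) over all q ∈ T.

{p0, p1, p3, p7, p9, p10, p11, p12}

p2 on a → {p7}.
No a-transition from p0, p1.
Union after reading a: {p7}.
Now take the epsilon-closure:
From p7 via epsilon: add p9.
From p9 via epsilon: add p11.
From p11 via epsilon: add p3.
From p3 via epsilon: add p10.
From p10 via epsilon: add p12.
From p12 via epsilon: add p1.
From p1 via epsilon: add p0.
No new states can be added; the closed set is {p0, p1, p3, p7, p9, p10, p11, p12}.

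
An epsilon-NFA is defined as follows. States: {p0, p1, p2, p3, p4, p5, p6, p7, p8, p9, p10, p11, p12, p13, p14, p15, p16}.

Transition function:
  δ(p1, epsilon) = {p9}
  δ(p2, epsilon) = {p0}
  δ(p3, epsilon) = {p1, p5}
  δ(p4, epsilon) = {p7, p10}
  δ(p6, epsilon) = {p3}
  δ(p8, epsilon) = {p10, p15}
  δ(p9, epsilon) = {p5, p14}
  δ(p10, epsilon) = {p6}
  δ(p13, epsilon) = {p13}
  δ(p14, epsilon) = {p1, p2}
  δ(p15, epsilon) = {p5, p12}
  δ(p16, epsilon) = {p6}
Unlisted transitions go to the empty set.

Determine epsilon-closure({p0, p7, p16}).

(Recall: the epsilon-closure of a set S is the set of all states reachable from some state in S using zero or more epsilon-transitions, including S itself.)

Start with {p0, p7, p16}.
From p16 via epsilon: add p6.
From p6 via epsilon: add p3.
From p3 via epsilon: add p1, p5.
From p1 via epsilon: add p9.
From p9 via epsilon: add p14.
From p14 via epsilon: add p2.
No new states can be added; the closed set is {p0, p1, p2, p3, p5, p6, p7, p9, p14, p16}.

{p0, p1, p2, p3, p5, p6, p7, p9, p14, p16}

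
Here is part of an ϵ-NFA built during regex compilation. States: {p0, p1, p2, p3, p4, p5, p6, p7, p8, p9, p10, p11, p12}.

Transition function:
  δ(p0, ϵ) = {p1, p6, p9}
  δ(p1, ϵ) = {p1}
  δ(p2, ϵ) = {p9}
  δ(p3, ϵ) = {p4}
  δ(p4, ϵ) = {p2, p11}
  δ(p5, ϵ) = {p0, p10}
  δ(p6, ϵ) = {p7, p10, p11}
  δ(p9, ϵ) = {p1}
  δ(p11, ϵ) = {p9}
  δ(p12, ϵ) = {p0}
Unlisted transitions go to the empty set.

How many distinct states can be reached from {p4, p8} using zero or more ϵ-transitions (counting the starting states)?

Start with {p4, p8}.
From p4 via ϵ: add p2, p11.
From p2 via ϵ: add p9.
From p9 via ϵ: add p1.
ϵ-closure = {p1, p2, p4, p8, p9, p11}, which has 6 states.

6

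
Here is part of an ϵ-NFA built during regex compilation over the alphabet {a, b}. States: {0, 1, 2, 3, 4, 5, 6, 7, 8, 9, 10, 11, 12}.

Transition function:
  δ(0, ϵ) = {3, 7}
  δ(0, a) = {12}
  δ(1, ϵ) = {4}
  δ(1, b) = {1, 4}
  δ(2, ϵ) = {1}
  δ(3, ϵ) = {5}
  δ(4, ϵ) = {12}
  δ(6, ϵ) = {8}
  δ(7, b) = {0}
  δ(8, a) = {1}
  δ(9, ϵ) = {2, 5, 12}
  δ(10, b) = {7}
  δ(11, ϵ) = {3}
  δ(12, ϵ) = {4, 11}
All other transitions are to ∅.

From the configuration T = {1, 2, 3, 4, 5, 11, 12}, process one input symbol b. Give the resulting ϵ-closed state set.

{1, 3, 4, 5, 11, 12}

1 on b → {1, 4}.
No b-transition from 2, 3, 4, 5, 11, 12.
Union after reading b: {1, 4}.
Now take the ϵ-closure:
From 4 via ϵ: add 12.
From 12 via ϵ: add 11.
From 11 via ϵ: add 3.
From 3 via ϵ: add 5.
No new states can be added; the closed set is {1, 3, 4, 5, 11, 12}.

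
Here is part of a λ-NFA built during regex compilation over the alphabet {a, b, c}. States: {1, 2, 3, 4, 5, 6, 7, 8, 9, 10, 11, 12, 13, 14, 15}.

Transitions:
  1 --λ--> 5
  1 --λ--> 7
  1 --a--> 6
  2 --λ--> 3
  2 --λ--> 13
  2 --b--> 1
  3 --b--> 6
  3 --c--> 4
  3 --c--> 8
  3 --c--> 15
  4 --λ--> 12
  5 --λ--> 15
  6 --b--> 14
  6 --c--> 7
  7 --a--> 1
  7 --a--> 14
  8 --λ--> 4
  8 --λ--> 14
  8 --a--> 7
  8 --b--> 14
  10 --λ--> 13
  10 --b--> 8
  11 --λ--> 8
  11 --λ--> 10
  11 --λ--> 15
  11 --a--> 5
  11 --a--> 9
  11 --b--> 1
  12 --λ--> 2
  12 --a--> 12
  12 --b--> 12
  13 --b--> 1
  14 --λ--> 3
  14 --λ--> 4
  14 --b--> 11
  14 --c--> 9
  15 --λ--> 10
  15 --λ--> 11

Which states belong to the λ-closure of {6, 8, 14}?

{2, 3, 4, 6, 8, 12, 13, 14}

Start with {6, 8, 14}.
From 8 via λ: add 4.
From 14 via λ: add 3.
From 4 via λ: add 12.
From 12 via λ: add 2.
From 2 via λ: add 13.
No new states can be added; the closed set is {2, 3, 4, 6, 8, 12, 13, 14}.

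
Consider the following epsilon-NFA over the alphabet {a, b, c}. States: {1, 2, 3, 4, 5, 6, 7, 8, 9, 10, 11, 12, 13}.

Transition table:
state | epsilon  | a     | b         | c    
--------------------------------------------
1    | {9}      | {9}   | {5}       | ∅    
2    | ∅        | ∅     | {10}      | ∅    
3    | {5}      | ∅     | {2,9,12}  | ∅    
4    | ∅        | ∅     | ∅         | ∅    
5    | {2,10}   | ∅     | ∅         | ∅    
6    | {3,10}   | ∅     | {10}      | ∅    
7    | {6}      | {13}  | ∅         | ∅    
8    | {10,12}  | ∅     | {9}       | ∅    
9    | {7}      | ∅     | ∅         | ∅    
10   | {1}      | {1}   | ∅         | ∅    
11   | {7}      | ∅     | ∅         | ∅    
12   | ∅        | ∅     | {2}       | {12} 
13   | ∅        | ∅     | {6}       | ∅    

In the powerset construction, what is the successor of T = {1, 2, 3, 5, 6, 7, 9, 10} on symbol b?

1 on b → {5}.
2 on b → {10}.
3 on b → {2, 9, 12}.
6 on b → {10}.
No b-transition from 5, 7, 9, 10.
Union after reading b: {2, 5, 9, 10, 12}.
Now take the epsilon-closure:
From 9 via epsilon: add 7.
From 10 via epsilon: add 1.
From 7 via epsilon: add 6.
From 6 via epsilon: add 3.
No new states can be added; the closed set is {1, 2, 3, 5, 6, 7, 9, 10, 12}.

{1, 2, 3, 5, 6, 7, 9, 10, 12}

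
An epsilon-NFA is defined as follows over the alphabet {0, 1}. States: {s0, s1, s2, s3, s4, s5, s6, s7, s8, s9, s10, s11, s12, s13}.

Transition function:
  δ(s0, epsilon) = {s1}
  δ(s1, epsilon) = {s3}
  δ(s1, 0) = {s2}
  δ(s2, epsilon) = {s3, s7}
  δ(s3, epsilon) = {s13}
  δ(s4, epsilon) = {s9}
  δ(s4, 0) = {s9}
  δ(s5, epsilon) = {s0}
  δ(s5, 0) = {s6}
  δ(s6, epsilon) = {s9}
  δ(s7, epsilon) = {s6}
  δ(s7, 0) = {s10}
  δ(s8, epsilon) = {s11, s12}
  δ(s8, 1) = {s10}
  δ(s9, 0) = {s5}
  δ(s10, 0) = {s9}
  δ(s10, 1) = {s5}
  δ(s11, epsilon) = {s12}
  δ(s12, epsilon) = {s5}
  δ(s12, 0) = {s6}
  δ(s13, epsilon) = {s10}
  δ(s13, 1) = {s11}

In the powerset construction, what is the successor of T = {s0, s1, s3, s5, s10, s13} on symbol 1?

s10 on 1 → {s5}.
s13 on 1 → {s11}.
No 1-transition from s0, s1, s3, s5.
Union after reading 1: {s5, s11}.
Now take the epsilon-closure:
From s5 via epsilon: add s0.
From s11 via epsilon: add s12.
From s0 via epsilon: add s1.
From s1 via epsilon: add s3.
From s3 via epsilon: add s13.
From s13 via epsilon: add s10.
No new states can be added; the closed set is {s0, s1, s3, s5, s10, s11, s12, s13}.

{s0, s1, s3, s5, s10, s11, s12, s13}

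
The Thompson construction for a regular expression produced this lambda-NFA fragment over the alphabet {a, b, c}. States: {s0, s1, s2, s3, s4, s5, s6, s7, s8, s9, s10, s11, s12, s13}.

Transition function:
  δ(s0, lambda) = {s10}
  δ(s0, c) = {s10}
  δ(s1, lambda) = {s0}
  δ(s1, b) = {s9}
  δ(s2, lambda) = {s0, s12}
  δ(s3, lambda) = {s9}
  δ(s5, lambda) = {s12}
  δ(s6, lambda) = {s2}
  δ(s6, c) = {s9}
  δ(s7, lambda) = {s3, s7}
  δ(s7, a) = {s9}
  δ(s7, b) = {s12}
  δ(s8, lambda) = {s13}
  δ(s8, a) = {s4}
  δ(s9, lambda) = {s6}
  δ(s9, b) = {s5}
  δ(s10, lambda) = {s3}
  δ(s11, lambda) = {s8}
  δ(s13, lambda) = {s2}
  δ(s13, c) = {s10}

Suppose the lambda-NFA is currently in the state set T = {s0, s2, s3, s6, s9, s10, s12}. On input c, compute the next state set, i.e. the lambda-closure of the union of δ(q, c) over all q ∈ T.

s0 on c → {s10}.
s6 on c → {s9}.
No c-transition from s2, s3, s9, s10, s12.
Union after reading c: {s9, s10}.
Now take the lambda-closure:
From s9 via lambda: add s6.
From s10 via lambda: add s3.
From s6 via lambda: add s2.
From s2 via lambda: add s0, s12.
No new states can be added; the closed set is {s0, s2, s3, s6, s9, s10, s12}.

{s0, s2, s3, s6, s9, s10, s12}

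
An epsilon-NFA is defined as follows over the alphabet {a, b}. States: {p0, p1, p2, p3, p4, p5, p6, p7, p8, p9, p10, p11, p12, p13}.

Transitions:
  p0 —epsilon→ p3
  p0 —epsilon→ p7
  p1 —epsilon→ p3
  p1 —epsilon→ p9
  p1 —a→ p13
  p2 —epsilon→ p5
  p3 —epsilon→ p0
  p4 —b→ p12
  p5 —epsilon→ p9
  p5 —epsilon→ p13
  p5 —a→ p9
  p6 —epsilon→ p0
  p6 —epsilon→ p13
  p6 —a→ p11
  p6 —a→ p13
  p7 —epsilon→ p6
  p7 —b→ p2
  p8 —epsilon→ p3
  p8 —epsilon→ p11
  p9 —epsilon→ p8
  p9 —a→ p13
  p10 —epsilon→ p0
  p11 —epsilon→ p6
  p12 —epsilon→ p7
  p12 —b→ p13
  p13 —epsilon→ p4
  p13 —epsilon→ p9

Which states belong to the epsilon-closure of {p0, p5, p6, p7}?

{p0, p3, p4, p5, p6, p7, p8, p9, p11, p13}

Start with {p0, p5, p6, p7}.
From p0 via epsilon: add p3.
From p5 via epsilon: add p9, p13.
From p9 via epsilon: add p8.
From p13 via epsilon: add p4.
From p8 via epsilon: add p11.
No new states can be added; the closed set is {p0, p3, p4, p5, p6, p7, p8, p9, p11, p13}.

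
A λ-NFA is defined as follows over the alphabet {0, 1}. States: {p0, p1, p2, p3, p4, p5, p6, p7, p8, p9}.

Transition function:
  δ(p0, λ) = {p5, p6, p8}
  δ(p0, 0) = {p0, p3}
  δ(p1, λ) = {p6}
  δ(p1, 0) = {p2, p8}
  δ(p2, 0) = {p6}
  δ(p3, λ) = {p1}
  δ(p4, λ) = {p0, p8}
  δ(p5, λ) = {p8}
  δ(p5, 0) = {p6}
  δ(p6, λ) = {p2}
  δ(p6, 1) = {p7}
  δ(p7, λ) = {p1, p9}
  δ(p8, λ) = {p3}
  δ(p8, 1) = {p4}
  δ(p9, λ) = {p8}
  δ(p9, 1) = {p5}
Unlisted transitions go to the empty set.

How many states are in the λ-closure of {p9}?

Start with {p9}.
From p9 via λ: add p8.
From p8 via λ: add p3.
From p3 via λ: add p1.
From p1 via λ: add p6.
From p6 via λ: add p2.
λ-closure = {p1, p2, p3, p6, p8, p9}, which has 6 states.

6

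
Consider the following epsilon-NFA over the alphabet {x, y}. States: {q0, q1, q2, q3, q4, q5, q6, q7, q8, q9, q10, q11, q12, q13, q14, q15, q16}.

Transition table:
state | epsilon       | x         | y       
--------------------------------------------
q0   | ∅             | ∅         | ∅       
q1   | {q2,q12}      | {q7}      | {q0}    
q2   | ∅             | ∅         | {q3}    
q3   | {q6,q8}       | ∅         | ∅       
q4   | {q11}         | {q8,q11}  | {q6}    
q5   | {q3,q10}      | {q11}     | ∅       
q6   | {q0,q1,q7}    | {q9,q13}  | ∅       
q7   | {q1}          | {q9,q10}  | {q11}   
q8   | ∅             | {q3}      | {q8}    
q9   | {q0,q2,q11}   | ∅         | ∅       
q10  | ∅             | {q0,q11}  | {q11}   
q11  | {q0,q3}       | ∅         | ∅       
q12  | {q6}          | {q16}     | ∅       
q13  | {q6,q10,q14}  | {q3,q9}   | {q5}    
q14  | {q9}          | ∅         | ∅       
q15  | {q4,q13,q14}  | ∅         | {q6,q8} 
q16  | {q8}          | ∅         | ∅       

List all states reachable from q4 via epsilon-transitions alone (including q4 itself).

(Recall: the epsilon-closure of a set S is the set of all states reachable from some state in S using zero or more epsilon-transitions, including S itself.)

{q0, q1, q2, q3, q4, q6, q7, q8, q11, q12}

Start with {q4}.
From q4 via epsilon: add q11.
From q11 via epsilon: add q0, q3.
From q3 via epsilon: add q6, q8.
From q6 via epsilon: add q1, q7.
From q1 via epsilon: add q2, q12.
No new states can be added; the closed set is {q0, q1, q2, q3, q4, q6, q7, q8, q11, q12}.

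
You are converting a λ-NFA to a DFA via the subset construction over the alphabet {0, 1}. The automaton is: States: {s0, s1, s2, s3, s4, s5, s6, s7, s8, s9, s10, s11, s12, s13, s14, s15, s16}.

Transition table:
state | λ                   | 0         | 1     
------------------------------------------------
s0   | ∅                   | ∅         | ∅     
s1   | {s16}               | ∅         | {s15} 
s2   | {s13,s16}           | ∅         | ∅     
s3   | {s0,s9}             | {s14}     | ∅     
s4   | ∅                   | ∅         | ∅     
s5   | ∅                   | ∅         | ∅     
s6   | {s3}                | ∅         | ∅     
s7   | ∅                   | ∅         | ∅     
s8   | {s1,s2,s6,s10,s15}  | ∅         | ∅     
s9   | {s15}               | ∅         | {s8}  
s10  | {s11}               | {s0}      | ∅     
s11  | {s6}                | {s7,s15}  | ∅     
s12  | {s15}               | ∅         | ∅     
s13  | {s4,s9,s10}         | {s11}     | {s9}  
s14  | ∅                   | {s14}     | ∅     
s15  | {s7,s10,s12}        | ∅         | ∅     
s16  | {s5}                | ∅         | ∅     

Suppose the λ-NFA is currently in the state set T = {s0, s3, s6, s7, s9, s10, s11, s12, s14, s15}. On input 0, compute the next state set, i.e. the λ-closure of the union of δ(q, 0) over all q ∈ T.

s3 on 0 → {s14}.
s10 on 0 → {s0}.
s11 on 0 → {s7, s15}.
s14 on 0 → {s14}.
No 0-transition from s0, s6, s7, s9, s12, s15.
Union after reading 0: {s0, s7, s14, s15}.
Now take the λ-closure:
From s15 via λ: add s10, s12.
From s10 via λ: add s11.
From s11 via λ: add s6.
From s6 via λ: add s3.
From s3 via λ: add s9.
No new states can be added; the closed set is {s0, s3, s6, s7, s9, s10, s11, s12, s14, s15}.

{s0, s3, s6, s7, s9, s10, s11, s12, s14, s15}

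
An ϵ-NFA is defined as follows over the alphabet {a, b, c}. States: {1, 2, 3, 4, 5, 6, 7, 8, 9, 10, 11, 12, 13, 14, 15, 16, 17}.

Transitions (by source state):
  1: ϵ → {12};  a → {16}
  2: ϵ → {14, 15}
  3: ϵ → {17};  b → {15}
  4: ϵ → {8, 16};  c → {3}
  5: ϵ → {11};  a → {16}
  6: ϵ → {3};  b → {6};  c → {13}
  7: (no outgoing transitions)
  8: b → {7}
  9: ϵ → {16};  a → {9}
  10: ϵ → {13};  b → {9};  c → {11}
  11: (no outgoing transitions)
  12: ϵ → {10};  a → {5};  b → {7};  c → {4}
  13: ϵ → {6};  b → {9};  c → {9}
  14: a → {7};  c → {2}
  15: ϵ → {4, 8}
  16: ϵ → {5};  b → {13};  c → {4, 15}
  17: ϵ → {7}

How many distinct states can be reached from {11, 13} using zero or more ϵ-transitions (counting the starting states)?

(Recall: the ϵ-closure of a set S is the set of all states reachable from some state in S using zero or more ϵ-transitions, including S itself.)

6

Start with {11, 13}.
From 13 via ϵ: add 6.
From 6 via ϵ: add 3.
From 3 via ϵ: add 17.
From 17 via ϵ: add 7.
ϵ-closure = {3, 6, 7, 11, 13, 17}, which has 6 states.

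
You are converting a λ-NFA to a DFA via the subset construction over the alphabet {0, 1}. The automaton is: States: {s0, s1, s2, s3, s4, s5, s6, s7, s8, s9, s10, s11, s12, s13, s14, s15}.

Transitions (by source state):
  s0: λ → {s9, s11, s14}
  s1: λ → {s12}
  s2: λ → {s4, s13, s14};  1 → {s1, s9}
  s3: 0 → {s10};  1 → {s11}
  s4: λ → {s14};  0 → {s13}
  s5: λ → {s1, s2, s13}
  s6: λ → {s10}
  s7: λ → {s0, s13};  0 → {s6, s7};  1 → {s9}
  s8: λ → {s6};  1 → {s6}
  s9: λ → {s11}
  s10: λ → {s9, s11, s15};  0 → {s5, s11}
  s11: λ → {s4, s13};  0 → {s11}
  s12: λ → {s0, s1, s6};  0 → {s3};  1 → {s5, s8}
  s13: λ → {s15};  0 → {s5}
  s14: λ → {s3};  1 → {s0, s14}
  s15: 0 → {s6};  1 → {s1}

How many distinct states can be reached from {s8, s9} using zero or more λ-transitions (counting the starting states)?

Start with {s8, s9}.
From s8 via λ: add s6.
From s9 via λ: add s11.
From s6 via λ: add s10.
From s11 via λ: add s4, s13.
From s4 via λ: add s14.
From s10 via λ: add s15.
From s14 via λ: add s3.
λ-closure = {s3, s4, s6, s8, s9, s10, s11, s13, s14, s15}, which has 10 states.

10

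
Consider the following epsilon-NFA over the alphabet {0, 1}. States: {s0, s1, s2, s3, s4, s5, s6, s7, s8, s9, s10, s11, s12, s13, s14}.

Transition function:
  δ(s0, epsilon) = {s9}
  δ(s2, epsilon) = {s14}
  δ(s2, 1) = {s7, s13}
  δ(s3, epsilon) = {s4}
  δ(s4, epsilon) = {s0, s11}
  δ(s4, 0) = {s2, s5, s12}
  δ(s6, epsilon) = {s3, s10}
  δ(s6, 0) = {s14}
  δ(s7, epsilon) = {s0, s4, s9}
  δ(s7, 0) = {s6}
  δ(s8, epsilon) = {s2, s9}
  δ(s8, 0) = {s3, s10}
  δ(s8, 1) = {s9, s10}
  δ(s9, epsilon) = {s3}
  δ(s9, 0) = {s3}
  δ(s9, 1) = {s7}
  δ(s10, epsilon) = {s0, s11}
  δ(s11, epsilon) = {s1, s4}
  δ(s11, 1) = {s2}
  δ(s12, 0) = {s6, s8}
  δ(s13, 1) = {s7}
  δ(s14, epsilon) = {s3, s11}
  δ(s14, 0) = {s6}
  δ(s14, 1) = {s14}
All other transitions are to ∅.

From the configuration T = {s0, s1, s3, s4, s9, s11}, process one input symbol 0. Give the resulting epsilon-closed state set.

s4 on 0 → {s2, s5, s12}.
s9 on 0 → {s3}.
No 0-transition from s0, s1, s3, s11.
Union after reading 0: {s2, s3, s5, s12}.
Now take the epsilon-closure:
From s2 via epsilon: add s14.
From s3 via epsilon: add s4.
From s4 via epsilon: add s0, s11.
From s0 via epsilon: add s9.
From s11 via epsilon: add s1.
No new states can be added; the closed set is {s0, s1, s2, s3, s4, s5, s9, s11, s12, s14}.

{s0, s1, s2, s3, s4, s5, s9, s11, s12, s14}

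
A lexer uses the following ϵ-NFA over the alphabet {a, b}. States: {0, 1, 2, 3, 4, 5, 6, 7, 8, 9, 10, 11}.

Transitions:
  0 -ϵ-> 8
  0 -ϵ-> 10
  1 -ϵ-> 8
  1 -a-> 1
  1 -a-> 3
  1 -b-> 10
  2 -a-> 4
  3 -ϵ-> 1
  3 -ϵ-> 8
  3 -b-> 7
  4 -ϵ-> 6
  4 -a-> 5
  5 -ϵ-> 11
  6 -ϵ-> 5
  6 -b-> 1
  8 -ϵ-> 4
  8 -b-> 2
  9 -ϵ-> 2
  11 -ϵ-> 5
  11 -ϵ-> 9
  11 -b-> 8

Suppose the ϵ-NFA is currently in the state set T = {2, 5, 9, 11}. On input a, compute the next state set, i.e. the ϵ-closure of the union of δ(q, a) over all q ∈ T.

{2, 4, 5, 6, 9, 11}

2 on a → {4}.
No a-transition from 5, 9, 11.
Union after reading a: {4}.
Now take the ϵ-closure:
From 4 via ϵ: add 6.
From 6 via ϵ: add 5.
From 5 via ϵ: add 11.
From 11 via ϵ: add 9.
From 9 via ϵ: add 2.
No new states can be added; the closed set is {2, 4, 5, 6, 9, 11}.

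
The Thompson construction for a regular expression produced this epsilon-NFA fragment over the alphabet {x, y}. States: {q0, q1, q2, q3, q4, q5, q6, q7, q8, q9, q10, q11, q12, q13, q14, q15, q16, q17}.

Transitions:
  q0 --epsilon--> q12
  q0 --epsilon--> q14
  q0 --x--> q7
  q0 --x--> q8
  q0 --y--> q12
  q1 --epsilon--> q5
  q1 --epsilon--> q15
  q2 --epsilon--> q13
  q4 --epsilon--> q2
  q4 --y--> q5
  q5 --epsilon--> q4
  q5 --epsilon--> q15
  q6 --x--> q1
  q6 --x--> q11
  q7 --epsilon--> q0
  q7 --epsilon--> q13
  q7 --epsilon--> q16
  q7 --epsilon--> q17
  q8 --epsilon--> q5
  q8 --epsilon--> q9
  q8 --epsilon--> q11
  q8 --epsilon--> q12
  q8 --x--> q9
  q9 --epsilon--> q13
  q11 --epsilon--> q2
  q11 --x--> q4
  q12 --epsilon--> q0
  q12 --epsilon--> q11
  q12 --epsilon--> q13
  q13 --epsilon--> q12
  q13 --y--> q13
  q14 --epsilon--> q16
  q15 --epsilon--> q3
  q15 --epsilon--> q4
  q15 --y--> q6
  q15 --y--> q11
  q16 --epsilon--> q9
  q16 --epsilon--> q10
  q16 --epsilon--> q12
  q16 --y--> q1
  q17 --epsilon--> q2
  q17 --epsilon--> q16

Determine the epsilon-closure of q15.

Start with {q15}.
From q15 via epsilon: add q3, q4.
From q4 via epsilon: add q2.
From q2 via epsilon: add q13.
From q13 via epsilon: add q12.
From q12 via epsilon: add q0, q11.
From q0 via epsilon: add q14.
From q14 via epsilon: add q16.
From q16 via epsilon: add q9, q10.
No new states can be added; the closed set is {q0, q2, q3, q4, q9, q10, q11, q12, q13, q14, q15, q16}.

{q0, q2, q3, q4, q9, q10, q11, q12, q13, q14, q15, q16}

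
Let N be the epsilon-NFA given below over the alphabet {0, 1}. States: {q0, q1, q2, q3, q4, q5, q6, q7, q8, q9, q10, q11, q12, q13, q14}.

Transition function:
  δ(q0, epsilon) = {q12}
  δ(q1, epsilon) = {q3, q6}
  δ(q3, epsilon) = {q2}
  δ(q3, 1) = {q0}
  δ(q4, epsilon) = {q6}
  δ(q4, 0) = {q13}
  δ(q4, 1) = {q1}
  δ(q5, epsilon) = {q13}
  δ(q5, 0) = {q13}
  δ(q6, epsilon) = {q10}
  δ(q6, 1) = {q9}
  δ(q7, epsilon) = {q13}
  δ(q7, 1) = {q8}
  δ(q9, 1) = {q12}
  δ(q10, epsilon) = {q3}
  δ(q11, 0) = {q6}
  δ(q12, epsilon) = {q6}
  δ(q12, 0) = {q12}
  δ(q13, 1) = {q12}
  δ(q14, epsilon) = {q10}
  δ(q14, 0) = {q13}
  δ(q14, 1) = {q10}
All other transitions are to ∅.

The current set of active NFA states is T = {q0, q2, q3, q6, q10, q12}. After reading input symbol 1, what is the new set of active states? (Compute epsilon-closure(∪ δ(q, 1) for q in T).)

q3 on 1 → {q0}.
q6 on 1 → {q9}.
No 1-transition from q0, q2, q10, q12.
Union after reading 1: {q0, q9}.
Now take the epsilon-closure:
From q0 via epsilon: add q12.
From q12 via epsilon: add q6.
From q6 via epsilon: add q10.
From q10 via epsilon: add q3.
From q3 via epsilon: add q2.
No new states can be added; the closed set is {q0, q2, q3, q6, q9, q10, q12}.

{q0, q2, q3, q6, q9, q10, q12}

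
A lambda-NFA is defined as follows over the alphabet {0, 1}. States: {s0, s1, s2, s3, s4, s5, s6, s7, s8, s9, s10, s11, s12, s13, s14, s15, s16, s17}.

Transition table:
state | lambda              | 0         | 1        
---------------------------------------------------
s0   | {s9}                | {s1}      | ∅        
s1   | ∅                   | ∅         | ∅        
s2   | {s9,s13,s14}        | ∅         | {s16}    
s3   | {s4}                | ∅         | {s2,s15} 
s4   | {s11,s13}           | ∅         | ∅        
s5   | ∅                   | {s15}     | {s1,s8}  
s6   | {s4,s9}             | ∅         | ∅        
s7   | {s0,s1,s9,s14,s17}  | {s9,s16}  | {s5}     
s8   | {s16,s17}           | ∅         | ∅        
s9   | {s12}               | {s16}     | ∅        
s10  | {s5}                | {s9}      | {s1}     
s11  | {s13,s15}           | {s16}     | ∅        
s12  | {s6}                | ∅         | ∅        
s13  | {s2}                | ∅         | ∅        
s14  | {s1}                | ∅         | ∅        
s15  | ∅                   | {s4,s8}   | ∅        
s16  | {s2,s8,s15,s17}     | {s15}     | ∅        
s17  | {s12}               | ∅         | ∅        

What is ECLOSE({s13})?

{s1, s2, s4, s6, s9, s11, s12, s13, s14, s15}

Start with {s13}.
From s13 via lambda: add s2.
From s2 via lambda: add s9, s14.
From s9 via lambda: add s12.
From s14 via lambda: add s1.
From s12 via lambda: add s6.
From s6 via lambda: add s4.
From s4 via lambda: add s11.
From s11 via lambda: add s15.
No new states can be added; the closed set is {s1, s2, s4, s6, s9, s11, s12, s13, s14, s15}.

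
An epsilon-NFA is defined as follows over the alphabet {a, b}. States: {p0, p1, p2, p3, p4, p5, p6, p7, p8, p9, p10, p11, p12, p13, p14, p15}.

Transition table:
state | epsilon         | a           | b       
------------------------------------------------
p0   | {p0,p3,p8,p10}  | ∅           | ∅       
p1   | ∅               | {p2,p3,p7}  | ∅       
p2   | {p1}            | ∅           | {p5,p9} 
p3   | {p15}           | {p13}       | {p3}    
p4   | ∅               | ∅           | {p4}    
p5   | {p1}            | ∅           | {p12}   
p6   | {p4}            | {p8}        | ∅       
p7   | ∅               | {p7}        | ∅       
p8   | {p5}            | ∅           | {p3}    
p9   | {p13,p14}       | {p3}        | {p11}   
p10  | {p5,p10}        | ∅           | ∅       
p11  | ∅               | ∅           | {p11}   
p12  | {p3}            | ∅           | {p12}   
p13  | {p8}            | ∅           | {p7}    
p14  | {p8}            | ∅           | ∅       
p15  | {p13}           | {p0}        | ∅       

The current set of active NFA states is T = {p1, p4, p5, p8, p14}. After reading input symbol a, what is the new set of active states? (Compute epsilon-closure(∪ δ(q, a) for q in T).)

{p1, p2, p3, p5, p7, p8, p13, p15}

p1 on a → {p2, p3, p7}.
No a-transition from p4, p5, p8, p14.
Union after reading a: {p2, p3, p7}.
Now take the epsilon-closure:
From p2 via epsilon: add p1.
From p3 via epsilon: add p15.
From p15 via epsilon: add p13.
From p13 via epsilon: add p8.
From p8 via epsilon: add p5.
No new states can be added; the closed set is {p1, p2, p3, p5, p7, p8, p13, p15}.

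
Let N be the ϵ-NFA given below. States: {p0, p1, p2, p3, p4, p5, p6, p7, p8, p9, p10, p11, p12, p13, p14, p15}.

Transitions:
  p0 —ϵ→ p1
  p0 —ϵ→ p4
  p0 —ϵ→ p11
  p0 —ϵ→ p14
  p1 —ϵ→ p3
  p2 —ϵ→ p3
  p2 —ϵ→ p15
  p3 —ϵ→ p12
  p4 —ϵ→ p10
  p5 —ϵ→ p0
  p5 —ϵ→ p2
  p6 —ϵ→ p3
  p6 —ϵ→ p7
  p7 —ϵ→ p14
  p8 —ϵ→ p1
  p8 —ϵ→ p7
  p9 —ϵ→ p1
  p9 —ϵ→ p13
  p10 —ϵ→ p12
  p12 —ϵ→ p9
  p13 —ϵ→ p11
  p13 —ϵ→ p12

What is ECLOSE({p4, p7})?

Start with {p4, p7}.
From p4 via ϵ: add p10.
From p7 via ϵ: add p14.
From p10 via ϵ: add p12.
From p12 via ϵ: add p9.
From p9 via ϵ: add p1, p13.
From p1 via ϵ: add p3.
From p13 via ϵ: add p11.
No new states can be added; the closed set is {p1, p3, p4, p7, p9, p10, p11, p12, p13, p14}.

{p1, p3, p4, p7, p9, p10, p11, p12, p13, p14}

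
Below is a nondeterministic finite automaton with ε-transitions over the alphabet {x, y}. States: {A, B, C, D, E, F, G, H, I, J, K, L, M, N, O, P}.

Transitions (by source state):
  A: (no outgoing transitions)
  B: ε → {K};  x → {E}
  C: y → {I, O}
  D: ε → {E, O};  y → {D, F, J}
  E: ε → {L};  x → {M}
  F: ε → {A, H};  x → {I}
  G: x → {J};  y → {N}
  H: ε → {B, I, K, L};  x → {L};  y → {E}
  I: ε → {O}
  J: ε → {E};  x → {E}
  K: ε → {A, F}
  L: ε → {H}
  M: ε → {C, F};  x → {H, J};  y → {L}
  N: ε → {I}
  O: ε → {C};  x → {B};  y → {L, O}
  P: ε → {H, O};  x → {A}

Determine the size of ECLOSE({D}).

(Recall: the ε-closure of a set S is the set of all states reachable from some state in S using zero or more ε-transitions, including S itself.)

11

Start with {D}.
From D via ε: add E, O.
From E via ε: add L.
From O via ε: add C.
From L via ε: add H.
From H via ε: add B, I, K.
From K via ε: add A, F.
ε-closure = {A, B, C, D, E, F, H, I, K, L, O}, which has 11 states.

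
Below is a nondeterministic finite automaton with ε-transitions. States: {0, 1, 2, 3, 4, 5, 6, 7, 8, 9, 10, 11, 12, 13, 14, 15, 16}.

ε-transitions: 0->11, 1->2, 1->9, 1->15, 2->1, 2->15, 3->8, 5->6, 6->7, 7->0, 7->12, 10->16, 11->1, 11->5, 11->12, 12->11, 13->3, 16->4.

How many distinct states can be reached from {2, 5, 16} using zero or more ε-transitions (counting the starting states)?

12

Start with {2, 5, 16}.
From 2 via ε: add 1, 15.
From 5 via ε: add 6.
From 16 via ε: add 4.
From 1 via ε: add 9.
From 6 via ε: add 7.
From 7 via ε: add 0, 12.
From 0 via ε: add 11.
ε-closure = {0, 1, 2, 4, 5, 6, 7, 9, 11, 12, 15, 16}, which has 12 states.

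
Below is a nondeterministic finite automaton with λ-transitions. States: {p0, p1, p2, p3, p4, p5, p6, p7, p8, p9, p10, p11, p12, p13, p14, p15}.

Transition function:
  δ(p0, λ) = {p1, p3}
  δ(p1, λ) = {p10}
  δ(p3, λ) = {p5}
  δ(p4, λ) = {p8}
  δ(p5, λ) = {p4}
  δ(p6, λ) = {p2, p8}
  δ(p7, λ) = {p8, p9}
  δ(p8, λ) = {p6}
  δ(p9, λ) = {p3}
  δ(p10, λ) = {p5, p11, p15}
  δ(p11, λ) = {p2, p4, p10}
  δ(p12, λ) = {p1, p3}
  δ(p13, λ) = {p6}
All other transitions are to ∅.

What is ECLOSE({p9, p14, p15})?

Start with {p9, p14, p15}.
From p9 via λ: add p3.
From p3 via λ: add p5.
From p5 via λ: add p4.
From p4 via λ: add p8.
From p8 via λ: add p6.
From p6 via λ: add p2.
No new states can be added; the closed set is {p2, p3, p4, p5, p6, p8, p9, p14, p15}.

{p2, p3, p4, p5, p6, p8, p9, p14, p15}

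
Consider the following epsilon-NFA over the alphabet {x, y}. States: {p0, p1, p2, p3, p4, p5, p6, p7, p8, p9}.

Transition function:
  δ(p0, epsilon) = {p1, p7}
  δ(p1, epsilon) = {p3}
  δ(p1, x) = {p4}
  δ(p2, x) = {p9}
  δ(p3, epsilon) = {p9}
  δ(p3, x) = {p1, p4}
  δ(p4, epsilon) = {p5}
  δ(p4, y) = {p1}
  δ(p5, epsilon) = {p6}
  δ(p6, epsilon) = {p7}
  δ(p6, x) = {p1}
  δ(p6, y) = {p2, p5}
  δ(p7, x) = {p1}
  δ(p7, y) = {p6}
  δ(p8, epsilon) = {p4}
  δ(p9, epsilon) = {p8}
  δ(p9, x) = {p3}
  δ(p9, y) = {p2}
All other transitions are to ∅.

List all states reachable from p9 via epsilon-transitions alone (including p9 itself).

{p4, p5, p6, p7, p8, p9}

Start with {p9}.
From p9 via epsilon: add p8.
From p8 via epsilon: add p4.
From p4 via epsilon: add p5.
From p5 via epsilon: add p6.
From p6 via epsilon: add p7.
No new states can be added; the closed set is {p4, p5, p6, p7, p8, p9}.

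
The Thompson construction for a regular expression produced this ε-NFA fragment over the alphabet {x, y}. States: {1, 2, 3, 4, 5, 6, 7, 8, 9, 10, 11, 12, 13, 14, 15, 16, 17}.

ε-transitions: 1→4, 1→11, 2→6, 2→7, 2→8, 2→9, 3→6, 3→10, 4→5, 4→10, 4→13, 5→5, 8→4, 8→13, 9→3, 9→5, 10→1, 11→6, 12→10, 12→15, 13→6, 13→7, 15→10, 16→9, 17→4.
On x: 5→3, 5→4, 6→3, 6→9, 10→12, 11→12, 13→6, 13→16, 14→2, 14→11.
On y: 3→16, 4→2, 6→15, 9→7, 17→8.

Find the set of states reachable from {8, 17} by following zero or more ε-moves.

{1, 4, 5, 6, 7, 8, 10, 11, 13, 17}

Start with {8, 17}.
From 8 via ε: add 4, 13.
From 4 via ε: add 5, 10.
From 13 via ε: add 6, 7.
From 10 via ε: add 1.
From 1 via ε: add 11.
No new states can be added; the closed set is {1, 4, 5, 6, 7, 8, 10, 11, 13, 17}.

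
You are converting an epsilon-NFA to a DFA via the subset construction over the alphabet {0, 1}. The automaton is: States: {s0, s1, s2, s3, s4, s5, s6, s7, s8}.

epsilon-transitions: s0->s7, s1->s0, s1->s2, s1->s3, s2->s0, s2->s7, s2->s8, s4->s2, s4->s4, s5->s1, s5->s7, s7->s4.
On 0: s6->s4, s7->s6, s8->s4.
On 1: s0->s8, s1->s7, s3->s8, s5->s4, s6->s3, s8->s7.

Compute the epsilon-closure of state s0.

{s0, s2, s4, s7, s8}

Start with {s0}.
From s0 via epsilon: add s7.
From s7 via epsilon: add s4.
From s4 via epsilon: add s2.
From s2 via epsilon: add s8.
No new states can be added; the closed set is {s0, s2, s4, s7, s8}.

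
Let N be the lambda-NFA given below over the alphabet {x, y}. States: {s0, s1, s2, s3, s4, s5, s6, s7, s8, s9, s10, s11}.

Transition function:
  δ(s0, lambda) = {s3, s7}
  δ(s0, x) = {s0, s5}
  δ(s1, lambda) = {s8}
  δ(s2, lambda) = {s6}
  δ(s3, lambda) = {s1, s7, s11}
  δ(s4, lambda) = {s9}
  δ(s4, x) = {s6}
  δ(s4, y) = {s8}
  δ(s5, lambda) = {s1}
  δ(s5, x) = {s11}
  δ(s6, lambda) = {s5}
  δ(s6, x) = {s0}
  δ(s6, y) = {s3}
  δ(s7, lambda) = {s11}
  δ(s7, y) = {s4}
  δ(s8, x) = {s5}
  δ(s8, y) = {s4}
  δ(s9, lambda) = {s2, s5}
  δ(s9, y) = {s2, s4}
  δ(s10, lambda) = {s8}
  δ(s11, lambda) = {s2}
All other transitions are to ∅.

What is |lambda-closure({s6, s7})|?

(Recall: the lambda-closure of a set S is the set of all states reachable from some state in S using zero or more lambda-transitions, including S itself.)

Start with {s6, s7}.
From s6 via lambda: add s5.
From s7 via lambda: add s11.
From s5 via lambda: add s1.
From s11 via lambda: add s2.
From s1 via lambda: add s8.
lambda-closure = {s1, s2, s5, s6, s7, s8, s11}, which has 7 states.

7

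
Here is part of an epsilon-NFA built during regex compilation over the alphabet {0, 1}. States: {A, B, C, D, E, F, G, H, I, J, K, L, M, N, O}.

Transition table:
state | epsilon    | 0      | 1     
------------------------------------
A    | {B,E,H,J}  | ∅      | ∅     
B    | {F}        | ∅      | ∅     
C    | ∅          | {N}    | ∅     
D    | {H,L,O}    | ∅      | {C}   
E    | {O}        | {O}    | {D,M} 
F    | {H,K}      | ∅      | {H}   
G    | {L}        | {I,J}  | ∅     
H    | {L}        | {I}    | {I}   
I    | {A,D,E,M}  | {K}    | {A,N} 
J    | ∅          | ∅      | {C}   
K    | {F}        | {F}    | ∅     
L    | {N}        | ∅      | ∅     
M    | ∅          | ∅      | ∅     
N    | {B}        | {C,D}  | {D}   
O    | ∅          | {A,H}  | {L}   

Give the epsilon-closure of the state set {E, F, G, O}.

{B, E, F, G, H, K, L, N, O}

Start with {E, F, G, O}.
From F via epsilon: add H, K.
From G via epsilon: add L.
From L via epsilon: add N.
From N via epsilon: add B.
No new states can be added; the closed set is {B, E, F, G, H, K, L, N, O}.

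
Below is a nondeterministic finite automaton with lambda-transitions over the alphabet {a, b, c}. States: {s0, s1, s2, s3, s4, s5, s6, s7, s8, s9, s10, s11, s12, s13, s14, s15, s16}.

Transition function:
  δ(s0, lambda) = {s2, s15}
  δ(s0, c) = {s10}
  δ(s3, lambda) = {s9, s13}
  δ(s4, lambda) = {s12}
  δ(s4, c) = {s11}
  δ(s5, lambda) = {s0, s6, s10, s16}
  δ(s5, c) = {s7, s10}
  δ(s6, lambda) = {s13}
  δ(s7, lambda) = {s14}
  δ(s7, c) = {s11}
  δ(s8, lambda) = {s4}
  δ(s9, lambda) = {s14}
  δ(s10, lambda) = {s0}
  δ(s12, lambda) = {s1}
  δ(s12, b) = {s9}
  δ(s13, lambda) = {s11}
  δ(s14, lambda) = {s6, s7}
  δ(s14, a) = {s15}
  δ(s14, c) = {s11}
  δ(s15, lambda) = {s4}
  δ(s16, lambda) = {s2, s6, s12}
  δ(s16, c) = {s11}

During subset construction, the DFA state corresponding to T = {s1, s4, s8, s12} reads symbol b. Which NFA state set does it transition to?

s12 on b → {s9}.
No b-transition from s1, s4, s8.
Union after reading b: {s9}.
Now take the lambda-closure:
From s9 via lambda: add s14.
From s14 via lambda: add s6, s7.
From s6 via lambda: add s13.
From s13 via lambda: add s11.
No new states can be added; the closed set is {s6, s7, s9, s11, s13, s14}.

{s6, s7, s9, s11, s13, s14}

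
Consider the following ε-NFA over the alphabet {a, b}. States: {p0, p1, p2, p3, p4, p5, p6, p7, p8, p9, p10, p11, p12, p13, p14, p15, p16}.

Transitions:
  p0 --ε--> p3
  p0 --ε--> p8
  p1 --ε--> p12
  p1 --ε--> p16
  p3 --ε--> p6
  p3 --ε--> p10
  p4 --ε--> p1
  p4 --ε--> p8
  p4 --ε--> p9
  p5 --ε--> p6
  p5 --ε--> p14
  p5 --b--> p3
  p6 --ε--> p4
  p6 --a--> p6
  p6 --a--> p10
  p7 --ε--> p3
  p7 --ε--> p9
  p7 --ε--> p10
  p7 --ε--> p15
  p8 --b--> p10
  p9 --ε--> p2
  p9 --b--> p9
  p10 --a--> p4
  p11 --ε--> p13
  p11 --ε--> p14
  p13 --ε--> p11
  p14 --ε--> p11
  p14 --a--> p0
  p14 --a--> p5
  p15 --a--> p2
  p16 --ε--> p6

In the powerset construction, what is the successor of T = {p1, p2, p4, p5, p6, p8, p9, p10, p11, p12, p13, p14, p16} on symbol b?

p5 on b → {p3}.
p8 on b → {p10}.
p9 on b → {p9}.
No b-transition from p1, p2, p4, p6, p10, p11, p12, p13, p14, p16.
Union after reading b: {p3, p9, p10}.
Now take the ε-closure:
From p3 via ε: add p6.
From p9 via ε: add p2.
From p6 via ε: add p4.
From p4 via ε: add p1, p8.
From p1 via ε: add p12, p16.
No new states can be added; the closed set is {p1, p2, p3, p4, p6, p8, p9, p10, p12, p16}.

{p1, p2, p3, p4, p6, p8, p9, p10, p12, p16}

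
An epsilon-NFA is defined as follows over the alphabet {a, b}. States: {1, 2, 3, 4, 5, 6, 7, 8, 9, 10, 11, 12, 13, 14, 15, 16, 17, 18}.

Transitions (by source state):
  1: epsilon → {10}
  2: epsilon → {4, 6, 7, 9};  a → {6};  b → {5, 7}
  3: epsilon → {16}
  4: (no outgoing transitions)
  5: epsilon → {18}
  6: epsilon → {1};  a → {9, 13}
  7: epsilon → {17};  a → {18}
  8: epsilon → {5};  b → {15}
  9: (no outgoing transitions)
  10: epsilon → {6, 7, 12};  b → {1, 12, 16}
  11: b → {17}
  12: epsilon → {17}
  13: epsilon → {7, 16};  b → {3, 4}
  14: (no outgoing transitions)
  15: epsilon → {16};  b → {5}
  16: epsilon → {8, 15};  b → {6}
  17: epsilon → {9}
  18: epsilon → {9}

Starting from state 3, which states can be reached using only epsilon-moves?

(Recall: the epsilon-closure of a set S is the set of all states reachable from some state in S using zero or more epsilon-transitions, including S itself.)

{3, 5, 8, 9, 15, 16, 18}

Start with {3}.
From 3 via epsilon: add 16.
From 16 via epsilon: add 8, 15.
From 8 via epsilon: add 5.
From 5 via epsilon: add 18.
From 18 via epsilon: add 9.
No new states can be added; the closed set is {3, 5, 8, 9, 15, 16, 18}.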